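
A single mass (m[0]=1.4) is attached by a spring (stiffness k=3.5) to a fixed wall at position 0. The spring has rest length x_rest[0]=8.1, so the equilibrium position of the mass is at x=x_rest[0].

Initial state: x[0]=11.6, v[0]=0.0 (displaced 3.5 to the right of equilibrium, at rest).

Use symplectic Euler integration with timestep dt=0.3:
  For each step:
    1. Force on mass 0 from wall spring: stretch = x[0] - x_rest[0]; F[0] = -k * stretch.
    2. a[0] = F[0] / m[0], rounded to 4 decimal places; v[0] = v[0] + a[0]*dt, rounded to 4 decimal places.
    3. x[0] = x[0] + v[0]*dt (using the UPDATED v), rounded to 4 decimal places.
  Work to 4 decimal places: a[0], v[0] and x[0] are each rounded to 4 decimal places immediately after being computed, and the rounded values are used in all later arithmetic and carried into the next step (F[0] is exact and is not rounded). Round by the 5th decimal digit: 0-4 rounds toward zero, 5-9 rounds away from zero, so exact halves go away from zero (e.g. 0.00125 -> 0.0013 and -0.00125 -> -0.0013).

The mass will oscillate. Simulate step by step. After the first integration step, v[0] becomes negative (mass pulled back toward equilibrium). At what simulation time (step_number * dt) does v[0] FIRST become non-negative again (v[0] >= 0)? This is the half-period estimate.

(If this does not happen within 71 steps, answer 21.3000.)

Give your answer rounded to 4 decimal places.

Answer: 2.1000

Derivation:
Step 0: x=[11.6000] v=[0.0000]
Step 1: x=[10.8125] v=[-2.6250]
Step 2: x=[9.4147] v=[-4.6594]
Step 3: x=[7.7211] v=[-5.6454]
Step 4: x=[6.1127] v=[-5.3612]
Step 5: x=[4.9515] v=[-3.8707]
Step 6: x=[4.4987] v=[-1.5093]
Step 7: x=[4.8562] v=[1.1917]
First v>=0 after going negative at step 7, time=2.1000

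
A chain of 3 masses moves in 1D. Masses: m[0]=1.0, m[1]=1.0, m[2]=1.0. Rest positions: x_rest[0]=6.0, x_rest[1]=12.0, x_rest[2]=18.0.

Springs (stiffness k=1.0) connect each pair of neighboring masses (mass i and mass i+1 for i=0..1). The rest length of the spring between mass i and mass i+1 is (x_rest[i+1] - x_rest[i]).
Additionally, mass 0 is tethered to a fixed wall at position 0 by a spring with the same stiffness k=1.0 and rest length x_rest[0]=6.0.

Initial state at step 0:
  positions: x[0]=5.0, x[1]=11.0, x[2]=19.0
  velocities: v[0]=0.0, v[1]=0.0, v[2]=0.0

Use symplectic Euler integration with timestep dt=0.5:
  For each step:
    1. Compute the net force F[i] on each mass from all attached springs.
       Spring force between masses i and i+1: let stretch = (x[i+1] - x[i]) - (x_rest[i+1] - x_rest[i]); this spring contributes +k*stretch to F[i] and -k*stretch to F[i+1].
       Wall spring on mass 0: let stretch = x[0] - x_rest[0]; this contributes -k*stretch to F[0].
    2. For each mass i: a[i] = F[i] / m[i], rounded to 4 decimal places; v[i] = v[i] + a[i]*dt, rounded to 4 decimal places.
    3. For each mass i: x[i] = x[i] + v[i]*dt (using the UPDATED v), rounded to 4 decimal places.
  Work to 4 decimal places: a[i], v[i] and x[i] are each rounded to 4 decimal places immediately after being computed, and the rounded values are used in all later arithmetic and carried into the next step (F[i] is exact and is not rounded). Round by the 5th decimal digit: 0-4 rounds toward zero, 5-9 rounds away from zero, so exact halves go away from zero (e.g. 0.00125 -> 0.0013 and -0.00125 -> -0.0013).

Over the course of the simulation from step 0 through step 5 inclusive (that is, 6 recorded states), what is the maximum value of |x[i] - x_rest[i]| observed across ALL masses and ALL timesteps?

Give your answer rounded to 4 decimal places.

Answer: 1.3185

Derivation:
Step 0: x=[5.0000 11.0000 19.0000] v=[0.0000 0.0000 0.0000]
Step 1: x=[5.2500 11.5000 18.5000] v=[0.5000 1.0000 -1.0000]
Step 2: x=[5.7500 12.1875 17.7500] v=[1.0000 1.3750 -1.5000]
Step 3: x=[6.4219 12.6563 17.1094] v=[1.3438 0.9375 -1.2813]
Step 4: x=[7.0470 12.6798 16.8555] v=[1.2501 0.0469 -0.5079]
Step 5: x=[7.3185 12.3390 17.0577] v=[0.5430 -0.6817 0.4043]
Max displacement = 1.3185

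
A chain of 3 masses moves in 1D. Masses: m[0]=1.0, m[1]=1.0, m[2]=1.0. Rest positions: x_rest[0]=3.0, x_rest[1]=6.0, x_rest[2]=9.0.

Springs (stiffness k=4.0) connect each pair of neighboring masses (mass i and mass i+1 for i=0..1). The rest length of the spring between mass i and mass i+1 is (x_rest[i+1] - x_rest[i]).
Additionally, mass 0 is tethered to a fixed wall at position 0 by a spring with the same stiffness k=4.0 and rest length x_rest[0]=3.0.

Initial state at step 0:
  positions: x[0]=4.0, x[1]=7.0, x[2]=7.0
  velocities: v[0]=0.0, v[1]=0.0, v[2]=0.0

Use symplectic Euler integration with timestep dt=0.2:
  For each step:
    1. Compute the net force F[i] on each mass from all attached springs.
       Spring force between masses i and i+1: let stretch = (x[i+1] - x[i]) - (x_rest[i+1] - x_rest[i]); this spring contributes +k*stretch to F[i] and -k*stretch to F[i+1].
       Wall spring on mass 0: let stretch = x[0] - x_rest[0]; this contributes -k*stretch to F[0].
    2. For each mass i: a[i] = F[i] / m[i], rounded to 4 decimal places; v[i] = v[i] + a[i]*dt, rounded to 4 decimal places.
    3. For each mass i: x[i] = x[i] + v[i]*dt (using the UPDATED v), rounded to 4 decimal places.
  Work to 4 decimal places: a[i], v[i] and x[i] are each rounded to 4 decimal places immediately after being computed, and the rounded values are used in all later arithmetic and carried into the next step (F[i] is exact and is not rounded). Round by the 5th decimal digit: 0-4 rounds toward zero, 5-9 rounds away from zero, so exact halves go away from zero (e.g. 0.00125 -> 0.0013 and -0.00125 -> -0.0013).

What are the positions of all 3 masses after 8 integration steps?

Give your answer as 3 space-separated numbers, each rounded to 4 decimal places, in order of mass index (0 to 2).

Answer: 1.7729 6.2997 9.2637

Derivation:
Step 0: x=[4.0000 7.0000 7.0000] v=[0.0000 0.0000 0.0000]
Step 1: x=[3.8400 6.5200 7.4800] v=[-0.8000 -2.4000 2.4000]
Step 2: x=[3.4944 5.7648 8.2864] v=[-1.7280 -3.7760 4.0320]
Step 3: x=[2.9530 5.0498 9.1693] v=[-2.7072 -3.5750 4.4147]
Step 4: x=[2.2746 4.6584 9.8731] v=[-3.3922 -1.9568 3.5191]
Step 5: x=[1.6136 4.7200 10.2226] v=[-3.3048 0.3079 1.7473]
Step 6: x=[1.1915 5.1650 10.1716] v=[-2.1106 2.2249 -0.2548]
Step 7: x=[1.2145 5.7753 9.7996] v=[0.1150 3.0514 -1.8601]
Step 8: x=[1.7729 6.2997 9.2637] v=[2.7920 2.6222 -2.6795]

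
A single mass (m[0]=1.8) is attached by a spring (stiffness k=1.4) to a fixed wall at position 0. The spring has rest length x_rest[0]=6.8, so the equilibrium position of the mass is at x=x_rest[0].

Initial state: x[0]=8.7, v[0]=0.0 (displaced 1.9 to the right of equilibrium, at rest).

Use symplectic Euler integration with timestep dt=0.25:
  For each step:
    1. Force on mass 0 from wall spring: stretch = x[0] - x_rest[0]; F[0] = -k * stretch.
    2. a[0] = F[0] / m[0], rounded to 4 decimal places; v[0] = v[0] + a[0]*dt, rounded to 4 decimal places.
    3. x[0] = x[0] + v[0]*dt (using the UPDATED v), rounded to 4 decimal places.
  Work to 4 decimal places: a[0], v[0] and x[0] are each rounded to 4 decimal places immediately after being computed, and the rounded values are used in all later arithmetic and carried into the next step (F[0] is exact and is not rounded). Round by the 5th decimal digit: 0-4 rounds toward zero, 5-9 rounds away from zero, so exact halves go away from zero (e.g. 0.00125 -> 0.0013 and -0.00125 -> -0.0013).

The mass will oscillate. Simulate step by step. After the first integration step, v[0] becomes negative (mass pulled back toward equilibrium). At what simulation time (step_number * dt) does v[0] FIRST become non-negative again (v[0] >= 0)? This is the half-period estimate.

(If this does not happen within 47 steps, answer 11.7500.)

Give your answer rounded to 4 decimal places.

Step 0: x=[8.7000] v=[0.0000]
Step 1: x=[8.6076] v=[-0.3695]
Step 2: x=[8.4274] v=[-0.7210]
Step 3: x=[8.1680] v=[-1.0375]
Step 4: x=[7.8421] v=[-1.3035]
Step 5: x=[7.4656] v=[-1.5061]
Step 6: x=[7.0567] v=[-1.6355]
Step 7: x=[6.6354] v=[-1.6854]
Step 8: x=[6.2221] v=[-1.6534]
Step 9: x=[5.8369] v=[-1.5410]
Step 10: x=[5.4985] v=[-1.3537]
Step 11: x=[5.2234] v=[-1.1006]
Step 12: x=[5.0249] v=[-0.7941]
Step 13: x=[4.9127] v=[-0.4490]
Step 14: x=[4.8922] v=[-0.0820]
Step 15: x=[4.9645] v=[0.2890]
First v>=0 after going negative at step 15, time=3.7500

Answer: 3.7500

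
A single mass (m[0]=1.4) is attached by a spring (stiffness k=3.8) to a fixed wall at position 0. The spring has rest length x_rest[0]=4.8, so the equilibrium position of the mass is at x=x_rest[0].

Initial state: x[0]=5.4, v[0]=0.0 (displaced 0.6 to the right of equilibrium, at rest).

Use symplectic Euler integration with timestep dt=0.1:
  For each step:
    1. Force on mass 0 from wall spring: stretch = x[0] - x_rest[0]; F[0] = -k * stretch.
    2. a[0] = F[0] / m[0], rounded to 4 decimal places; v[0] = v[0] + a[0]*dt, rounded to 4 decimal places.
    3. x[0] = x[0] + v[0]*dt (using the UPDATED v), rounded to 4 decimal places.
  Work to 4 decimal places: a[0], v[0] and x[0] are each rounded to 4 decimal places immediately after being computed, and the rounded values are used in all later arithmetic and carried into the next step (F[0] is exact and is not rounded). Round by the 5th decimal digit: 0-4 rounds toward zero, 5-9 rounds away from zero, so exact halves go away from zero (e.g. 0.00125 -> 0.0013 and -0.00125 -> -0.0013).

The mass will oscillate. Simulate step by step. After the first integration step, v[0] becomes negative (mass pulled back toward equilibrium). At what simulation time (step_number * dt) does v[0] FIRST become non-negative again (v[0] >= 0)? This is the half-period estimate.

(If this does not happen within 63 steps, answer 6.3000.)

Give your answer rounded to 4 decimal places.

Answer: 2.0000

Derivation:
Step 0: x=[5.4000] v=[0.0000]
Step 1: x=[5.3837] v=[-0.1629]
Step 2: x=[5.3516] v=[-0.3213]
Step 3: x=[5.3045] v=[-0.4710]
Step 4: x=[5.2437] v=[-0.6079]
Step 5: x=[5.1709] v=[-0.7283]
Step 6: x=[5.0880] v=[-0.8290]
Step 7: x=[4.9973] v=[-0.9072]
Step 8: x=[4.9012] v=[-0.9608]
Step 9: x=[4.8024] v=[-0.9883]
Step 10: x=[4.7035] v=[-0.9890]
Step 11: x=[4.6072] v=[-0.9628]
Step 12: x=[4.5162] v=[-0.9105]
Step 13: x=[4.4329] v=[-0.8335]
Step 14: x=[4.3595] v=[-0.7339]
Step 15: x=[4.2981] v=[-0.6143]
Step 16: x=[4.2503] v=[-0.4781]
Step 17: x=[4.2174] v=[-0.3289]
Step 18: x=[4.2003] v=[-0.1708]
Step 19: x=[4.1995] v=[-0.0080]
Step 20: x=[4.2150] v=[0.1550]
First v>=0 after going negative at step 20, time=2.0000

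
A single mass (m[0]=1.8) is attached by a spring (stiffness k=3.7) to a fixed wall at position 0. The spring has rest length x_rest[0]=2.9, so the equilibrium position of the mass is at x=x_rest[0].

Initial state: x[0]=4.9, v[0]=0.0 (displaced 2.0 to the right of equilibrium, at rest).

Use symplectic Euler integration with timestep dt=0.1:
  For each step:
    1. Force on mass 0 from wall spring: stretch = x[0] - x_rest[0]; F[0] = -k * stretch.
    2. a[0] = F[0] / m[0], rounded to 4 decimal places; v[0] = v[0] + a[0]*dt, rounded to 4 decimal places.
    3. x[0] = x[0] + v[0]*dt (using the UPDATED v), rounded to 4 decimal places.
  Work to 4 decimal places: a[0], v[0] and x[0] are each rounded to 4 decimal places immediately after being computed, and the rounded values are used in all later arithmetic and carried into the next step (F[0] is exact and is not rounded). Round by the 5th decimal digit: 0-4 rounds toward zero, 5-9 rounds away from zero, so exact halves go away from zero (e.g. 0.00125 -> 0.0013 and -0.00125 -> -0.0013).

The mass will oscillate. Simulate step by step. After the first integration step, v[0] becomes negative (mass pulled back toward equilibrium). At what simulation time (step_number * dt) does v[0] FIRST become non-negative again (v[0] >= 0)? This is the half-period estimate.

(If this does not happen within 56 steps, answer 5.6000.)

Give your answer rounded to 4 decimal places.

Step 0: x=[4.9000] v=[0.0000]
Step 1: x=[4.8589] v=[-0.4111]
Step 2: x=[4.7775] v=[-0.8138]
Step 3: x=[4.6575] v=[-1.1997]
Step 4: x=[4.5014] v=[-1.5610]
Step 5: x=[4.3124] v=[-1.8902]
Step 6: x=[4.0944] v=[-2.1805]
Step 7: x=[3.8518] v=[-2.4260]
Step 8: x=[3.5896] v=[-2.6217]
Step 9: x=[3.3133] v=[-2.7635]
Step 10: x=[3.0285] v=[-2.8485]
Step 11: x=[2.7410] v=[-2.8749]
Step 12: x=[2.4568] v=[-2.8422]
Step 13: x=[2.1817] v=[-2.7511]
Step 14: x=[1.9214] v=[-2.6035]
Step 15: x=[1.6812] v=[-2.4023]
Step 16: x=[1.4660] v=[-2.1518]
Step 17: x=[1.2803] v=[-1.8570]
Step 18: x=[1.1279] v=[-1.5241]
Step 19: x=[1.0119] v=[-1.1598]
Step 20: x=[0.9347] v=[-0.7717]
Step 21: x=[0.8979] v=[-0.3677]
Step 22: x=[0.9023] v=[0.0438]
First v>=0 after going negative at step 22, time=2.2000

Answer: 2.2000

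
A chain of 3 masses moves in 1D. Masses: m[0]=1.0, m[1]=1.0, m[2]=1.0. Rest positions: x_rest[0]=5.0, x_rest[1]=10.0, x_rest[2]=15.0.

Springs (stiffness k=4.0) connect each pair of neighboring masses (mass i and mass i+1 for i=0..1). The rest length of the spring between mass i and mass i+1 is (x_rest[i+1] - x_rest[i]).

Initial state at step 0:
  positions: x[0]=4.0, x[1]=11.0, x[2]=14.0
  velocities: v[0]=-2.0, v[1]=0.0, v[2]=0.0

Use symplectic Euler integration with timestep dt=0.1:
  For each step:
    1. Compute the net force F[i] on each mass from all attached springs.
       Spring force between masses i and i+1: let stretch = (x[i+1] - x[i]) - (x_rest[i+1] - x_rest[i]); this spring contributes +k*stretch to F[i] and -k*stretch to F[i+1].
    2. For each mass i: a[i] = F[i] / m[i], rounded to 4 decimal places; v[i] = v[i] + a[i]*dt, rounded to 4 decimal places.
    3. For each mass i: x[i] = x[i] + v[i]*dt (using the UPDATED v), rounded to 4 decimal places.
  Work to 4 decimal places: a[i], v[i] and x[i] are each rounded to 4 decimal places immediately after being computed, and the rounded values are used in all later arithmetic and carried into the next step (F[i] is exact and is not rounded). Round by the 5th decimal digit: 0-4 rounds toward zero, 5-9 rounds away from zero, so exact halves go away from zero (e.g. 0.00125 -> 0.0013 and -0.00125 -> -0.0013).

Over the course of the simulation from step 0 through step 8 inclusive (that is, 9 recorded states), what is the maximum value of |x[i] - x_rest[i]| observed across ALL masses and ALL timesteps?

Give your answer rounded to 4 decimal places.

Answer: 2.1299

Derivation:
Step 0: x=[4.0000 11.0000 14.0000] v=[-2.0000 0.0000 0.0000]
Step 1: x=[3.8800 10.8400 14.0800] v=[-1.2000 -1.6000 0.8000]
Step 2: x=[3.8384 10.5312 14.2304] v=[-0.4160 -3.0880 1.5040]
Step 3: x=[3.8645 10.1027 14.4328] v=[0.2611 -4.2854 2.0243]
Step 4: x=[3.9401 9.5978 14.6620] v=[0.7564 -5.0486 2.2923]
Step 5: x=[4.0421 9.0692 14.8887] v=[1.0195 -5.2860 2.2666]
Step 6: x=[4.1451 8.5723 15.0826] v=[1.0303 -4.9690 1.9388]
Step 7: x=[4.2252 8.1587 15.2161] v=[0.8012 -4.1358 1.3347]
Step 8: x=[4.2627 7.8701 15.2673] v=[0.3746 -2.8862 0.5117]
Max displacement = 2.1299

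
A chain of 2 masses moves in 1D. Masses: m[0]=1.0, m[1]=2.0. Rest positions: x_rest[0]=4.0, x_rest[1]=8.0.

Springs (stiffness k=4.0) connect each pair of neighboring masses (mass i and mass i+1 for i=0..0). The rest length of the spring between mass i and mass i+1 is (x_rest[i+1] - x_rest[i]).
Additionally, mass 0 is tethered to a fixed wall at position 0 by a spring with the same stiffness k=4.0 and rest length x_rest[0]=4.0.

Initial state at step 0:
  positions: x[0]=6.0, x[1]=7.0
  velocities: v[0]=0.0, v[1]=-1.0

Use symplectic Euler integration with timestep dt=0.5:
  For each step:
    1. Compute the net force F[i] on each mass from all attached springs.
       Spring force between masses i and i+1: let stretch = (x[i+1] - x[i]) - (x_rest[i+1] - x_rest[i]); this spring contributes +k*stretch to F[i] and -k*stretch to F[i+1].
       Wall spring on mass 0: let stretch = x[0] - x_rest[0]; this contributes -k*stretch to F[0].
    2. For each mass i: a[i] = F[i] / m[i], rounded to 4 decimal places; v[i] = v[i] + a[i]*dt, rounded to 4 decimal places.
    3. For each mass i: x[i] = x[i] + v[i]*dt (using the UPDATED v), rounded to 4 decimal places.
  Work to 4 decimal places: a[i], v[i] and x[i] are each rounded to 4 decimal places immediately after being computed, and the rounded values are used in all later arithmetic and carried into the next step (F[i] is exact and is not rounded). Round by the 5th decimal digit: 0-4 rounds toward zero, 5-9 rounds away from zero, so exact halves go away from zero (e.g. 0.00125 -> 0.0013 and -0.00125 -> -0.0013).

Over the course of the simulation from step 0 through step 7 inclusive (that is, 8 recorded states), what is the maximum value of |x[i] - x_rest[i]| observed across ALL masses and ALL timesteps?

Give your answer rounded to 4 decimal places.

Step 0: x=[6.0000 7.0000] v=[0.0000 -1.0000]
Step 1: x=[1.0000 8.0000] v=[-10.0000 2.0000]
Step 2: x=[2.0000 7.5000] v=[2.0000 -1.0000]
Step 3: x=[6.5000 6.2500] v=[9.0000 -2.5000]
Step 4: x=[4.2500 7.1250] v=[-4.5000 1.7500]
Step 5: x=[0.6250 8.5625] v=[-7.2500 2.8750]
Step 6: x=[4.3125 8.0313] v=[7.3750 -1.0625]
Step 7: x=[7.4063 7.6407] v=[6.1876 -0.7813]
Max displacement = 3.4063

Answer: 3.4063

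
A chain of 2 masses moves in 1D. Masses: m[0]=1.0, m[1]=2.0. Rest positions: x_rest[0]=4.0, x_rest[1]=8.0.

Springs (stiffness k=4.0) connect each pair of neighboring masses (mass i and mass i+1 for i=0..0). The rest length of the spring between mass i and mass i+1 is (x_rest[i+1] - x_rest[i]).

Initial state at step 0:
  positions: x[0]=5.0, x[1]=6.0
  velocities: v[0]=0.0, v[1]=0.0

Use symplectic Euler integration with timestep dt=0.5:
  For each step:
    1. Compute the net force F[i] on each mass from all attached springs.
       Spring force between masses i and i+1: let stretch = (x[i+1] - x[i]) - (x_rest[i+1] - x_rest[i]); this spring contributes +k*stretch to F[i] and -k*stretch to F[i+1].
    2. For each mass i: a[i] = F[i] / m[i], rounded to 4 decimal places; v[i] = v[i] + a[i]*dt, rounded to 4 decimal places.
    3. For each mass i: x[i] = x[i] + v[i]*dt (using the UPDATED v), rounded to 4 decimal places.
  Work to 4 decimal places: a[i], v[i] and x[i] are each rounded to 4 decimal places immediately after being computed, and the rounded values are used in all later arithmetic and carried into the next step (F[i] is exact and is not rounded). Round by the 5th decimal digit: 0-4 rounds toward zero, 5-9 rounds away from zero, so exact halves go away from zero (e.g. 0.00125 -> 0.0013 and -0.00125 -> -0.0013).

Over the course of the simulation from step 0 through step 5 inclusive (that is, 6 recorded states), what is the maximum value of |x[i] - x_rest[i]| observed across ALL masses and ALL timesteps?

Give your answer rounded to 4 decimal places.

Step 0: x=[5.0000 6.0000] v=[0.0000 0.0000]
Step 1: x=[2.0000 7.5000] v=[-6.0000 3.0000]
Step 2: x=[0.5000 8.2500] v=[-3.0000 1.5000]
Step 3: x=[2.7500 7.1250] v=[4.5000 -2.2500]
Step 4: x=[5.3750 5.8125] v=[5.2500 -2.6250]
Step 5: x=[4.4375 6.2813] v=[-1.8750 0.9375]
Max displacement = 3.5000

Answer: 3.5000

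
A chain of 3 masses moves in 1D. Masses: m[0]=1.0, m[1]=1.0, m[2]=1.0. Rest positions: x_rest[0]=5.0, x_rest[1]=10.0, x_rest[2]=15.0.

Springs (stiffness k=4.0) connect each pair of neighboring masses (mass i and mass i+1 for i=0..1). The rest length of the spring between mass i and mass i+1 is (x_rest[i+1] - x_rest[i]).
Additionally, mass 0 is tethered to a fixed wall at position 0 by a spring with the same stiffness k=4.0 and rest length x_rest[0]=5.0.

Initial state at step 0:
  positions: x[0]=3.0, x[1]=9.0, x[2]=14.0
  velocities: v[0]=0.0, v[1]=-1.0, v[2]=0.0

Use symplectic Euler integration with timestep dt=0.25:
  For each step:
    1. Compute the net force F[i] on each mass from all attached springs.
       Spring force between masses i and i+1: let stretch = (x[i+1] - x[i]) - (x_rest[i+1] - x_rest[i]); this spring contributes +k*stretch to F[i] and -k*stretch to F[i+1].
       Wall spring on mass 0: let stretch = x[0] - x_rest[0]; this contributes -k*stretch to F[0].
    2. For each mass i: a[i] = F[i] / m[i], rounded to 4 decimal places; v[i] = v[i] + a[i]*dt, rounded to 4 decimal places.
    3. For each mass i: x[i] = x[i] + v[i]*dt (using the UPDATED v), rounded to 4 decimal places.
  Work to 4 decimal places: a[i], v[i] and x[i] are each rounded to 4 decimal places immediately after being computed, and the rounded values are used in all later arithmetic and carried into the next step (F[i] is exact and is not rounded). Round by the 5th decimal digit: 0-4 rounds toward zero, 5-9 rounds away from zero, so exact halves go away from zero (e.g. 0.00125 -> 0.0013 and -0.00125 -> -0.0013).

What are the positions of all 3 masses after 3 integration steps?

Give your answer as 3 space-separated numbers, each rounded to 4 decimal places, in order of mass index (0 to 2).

Answer: 5.4219 8.4375 13.5781

Derivation:
Step 0: x=[3.0000 9.0000 14.0000] v=[0.0000 -1.0000 0.0000]
Step 1: x=[3.7500 8.5000 14.0000] v=[3.0000 -2.0000 0.0000]
Step 2: x=[4.7500 8.1875 13.8750] v=[4.0000 -1.2500 -0.5000]
Step 3: x=[5.4219 8.4375 13.5781] v=[2.6875 1.0000 -1.1875]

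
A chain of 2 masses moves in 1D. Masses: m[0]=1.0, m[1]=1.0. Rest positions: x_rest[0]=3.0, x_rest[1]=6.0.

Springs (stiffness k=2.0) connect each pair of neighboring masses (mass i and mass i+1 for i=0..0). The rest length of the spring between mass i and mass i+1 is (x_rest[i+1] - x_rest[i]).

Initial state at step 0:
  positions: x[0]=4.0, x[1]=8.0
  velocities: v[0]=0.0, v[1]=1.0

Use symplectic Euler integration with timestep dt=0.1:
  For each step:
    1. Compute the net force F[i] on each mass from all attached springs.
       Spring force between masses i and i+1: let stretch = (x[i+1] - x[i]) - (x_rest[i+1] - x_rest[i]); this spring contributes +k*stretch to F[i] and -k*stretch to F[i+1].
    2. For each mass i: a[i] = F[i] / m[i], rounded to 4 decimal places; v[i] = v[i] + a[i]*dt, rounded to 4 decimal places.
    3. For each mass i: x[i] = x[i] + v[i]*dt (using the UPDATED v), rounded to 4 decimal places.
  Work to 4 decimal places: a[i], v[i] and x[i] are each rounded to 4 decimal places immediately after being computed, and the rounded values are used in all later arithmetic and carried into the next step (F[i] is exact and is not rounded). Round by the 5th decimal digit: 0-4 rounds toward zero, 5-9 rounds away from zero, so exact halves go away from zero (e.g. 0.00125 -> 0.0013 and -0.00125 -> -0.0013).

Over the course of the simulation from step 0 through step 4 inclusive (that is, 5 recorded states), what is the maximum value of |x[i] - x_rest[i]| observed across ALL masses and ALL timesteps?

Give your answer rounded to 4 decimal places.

Step 0: x=[4.0000 8.0000] v=[0.0000 1.0000]
Step 1: x=[4.0200 8.0800] v=[0.2000 0.8000]
Step 2: x=[4.0612 8.1388] v=[0.4120 0.5880]
Step 3: x=[4.1240 8.1761] v=[0.6275 0.3725]
Step 4: x=[4.2078 8.1923] v=[0.8379 0.1621]
Max displacement = 2.1923

Answer: 2.1923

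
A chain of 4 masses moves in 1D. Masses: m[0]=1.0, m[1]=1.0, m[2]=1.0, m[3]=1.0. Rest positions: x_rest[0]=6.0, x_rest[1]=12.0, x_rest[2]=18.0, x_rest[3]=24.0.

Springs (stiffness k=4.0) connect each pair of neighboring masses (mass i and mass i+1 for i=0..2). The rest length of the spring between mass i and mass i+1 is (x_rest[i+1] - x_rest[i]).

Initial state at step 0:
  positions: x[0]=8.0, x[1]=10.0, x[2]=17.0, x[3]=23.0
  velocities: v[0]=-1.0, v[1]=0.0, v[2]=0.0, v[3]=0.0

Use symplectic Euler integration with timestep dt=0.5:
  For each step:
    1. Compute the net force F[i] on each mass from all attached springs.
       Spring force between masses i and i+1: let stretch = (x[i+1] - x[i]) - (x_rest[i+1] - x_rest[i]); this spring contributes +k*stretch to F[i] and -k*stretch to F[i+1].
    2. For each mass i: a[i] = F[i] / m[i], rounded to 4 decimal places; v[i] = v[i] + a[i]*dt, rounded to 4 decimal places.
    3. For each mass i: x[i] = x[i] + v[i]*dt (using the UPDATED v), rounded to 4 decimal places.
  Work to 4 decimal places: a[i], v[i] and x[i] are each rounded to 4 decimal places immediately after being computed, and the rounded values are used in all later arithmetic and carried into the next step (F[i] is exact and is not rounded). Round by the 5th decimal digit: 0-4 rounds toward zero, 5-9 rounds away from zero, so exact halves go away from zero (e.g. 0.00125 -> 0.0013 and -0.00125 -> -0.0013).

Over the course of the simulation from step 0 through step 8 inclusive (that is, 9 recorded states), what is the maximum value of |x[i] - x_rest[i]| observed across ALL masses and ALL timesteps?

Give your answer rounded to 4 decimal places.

Step 0: x=[8.0000 10.0000 17.0000 23.0000] v=[-1.0000 0.0000 0.0000 0.0000]
Step 1: x=[3.5000 15.0000 16.0000 23.0000] v=[-9.0000 10.0000 -2.0000 0.0000]
Step 2: x=[4.5000 9.5000 21.0000 22.0000] v=[2.0000 -11.0000 10.0000 -2.0000]
Step 3: x=[4.5000 10.5000 15.5000 26.0000] v=[0.0000 2.0000 -11.0000 8.0000]
Step 4: x=[4.5000 10.5000 15.5000 25.5000] v=[0.0000 0.0000 0.0000 -1.0000]
Step 5: x=[4.5000 9.5000 20.5000 21.0000] v=[0.0000 -2.0000 10.0000 -9.0000]
Step 6: x=[3.5000 14.5000 15.0000 22.0000] v=[-2.0000 10.0000 -11.0000 2.0000]
Step 7: x=[7.5000 9.0000 16.0000 22.0000] v=[8.0000 -11.0000 2.0000 0.0000]
Step 8: x=[7.0000 9.0000 16.0000 22.0000] v=[-1.0000 0.0000 0.0000 0.0000]
Max displacement = 3.0000

Answer: 3.0000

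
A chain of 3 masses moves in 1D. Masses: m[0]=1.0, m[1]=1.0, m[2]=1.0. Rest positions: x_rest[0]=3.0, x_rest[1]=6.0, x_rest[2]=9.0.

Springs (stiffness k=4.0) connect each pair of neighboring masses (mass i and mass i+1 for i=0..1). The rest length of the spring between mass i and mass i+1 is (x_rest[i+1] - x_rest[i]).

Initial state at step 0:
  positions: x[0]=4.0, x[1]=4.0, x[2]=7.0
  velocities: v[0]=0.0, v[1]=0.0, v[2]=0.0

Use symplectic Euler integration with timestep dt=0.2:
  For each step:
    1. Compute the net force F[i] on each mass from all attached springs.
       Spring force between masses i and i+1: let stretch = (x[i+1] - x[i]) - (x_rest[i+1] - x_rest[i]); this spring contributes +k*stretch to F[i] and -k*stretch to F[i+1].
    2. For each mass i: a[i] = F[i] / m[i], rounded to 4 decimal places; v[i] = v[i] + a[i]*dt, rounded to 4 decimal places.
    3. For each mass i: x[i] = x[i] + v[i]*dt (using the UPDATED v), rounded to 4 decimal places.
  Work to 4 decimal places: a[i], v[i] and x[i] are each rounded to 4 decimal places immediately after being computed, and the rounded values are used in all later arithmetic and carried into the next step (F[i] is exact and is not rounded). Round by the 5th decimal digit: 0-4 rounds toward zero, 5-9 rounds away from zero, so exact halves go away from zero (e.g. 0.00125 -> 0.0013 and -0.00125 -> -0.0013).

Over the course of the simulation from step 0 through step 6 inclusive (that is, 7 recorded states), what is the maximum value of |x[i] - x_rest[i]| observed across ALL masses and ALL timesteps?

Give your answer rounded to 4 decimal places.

Answer: 2.3860

Derivation:
Step 0: x=[4.0000 4.0000 7.0000] v=[0.0000 0.0000 0.0000]
Step 1: x=[3.5200 4.4800 7.0000] v=[-2.4000 2.4000 0.0000]
Step 2: x=[2.7136 5.2096 7.0768] v=[-4.0320 3.6480 0.3840]
Step 3: x=[1.8266 5.8386 7.3348] v=[-4.4352 3.1450 1.2902]
Step 4: x=[1.1015 6.0651 7.8334] v=[-3.6256 1.1324 2.4932]
Step 5: x=[0.6906 5.7803 8.5291] v=[-2.0547 -1.4238 3.4786]
Step 6: x=[0.6140 5.1210 9.2650] v=[-0.3829 -3.2965 3.6796]
Max displacement = 2.3860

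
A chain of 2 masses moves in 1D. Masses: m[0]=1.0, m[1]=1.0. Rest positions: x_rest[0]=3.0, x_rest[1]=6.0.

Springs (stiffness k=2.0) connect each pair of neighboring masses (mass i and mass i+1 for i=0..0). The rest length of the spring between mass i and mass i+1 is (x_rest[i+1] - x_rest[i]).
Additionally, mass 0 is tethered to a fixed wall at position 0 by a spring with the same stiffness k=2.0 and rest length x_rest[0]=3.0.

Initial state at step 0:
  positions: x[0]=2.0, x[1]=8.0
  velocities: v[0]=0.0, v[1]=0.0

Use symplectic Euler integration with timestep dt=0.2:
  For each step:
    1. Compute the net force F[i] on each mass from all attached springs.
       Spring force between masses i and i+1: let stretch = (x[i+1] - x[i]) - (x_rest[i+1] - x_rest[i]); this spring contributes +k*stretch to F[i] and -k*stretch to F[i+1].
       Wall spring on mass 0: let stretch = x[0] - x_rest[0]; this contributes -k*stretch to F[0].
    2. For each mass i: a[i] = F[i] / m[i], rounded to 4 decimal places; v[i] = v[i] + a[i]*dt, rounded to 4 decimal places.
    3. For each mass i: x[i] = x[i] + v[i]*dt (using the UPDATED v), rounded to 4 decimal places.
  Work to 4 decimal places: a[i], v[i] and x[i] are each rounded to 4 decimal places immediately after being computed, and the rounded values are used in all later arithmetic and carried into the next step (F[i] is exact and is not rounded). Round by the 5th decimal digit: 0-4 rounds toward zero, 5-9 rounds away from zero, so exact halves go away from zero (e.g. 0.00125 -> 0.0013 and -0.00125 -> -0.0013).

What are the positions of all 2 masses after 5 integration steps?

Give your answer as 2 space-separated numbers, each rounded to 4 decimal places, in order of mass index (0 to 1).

Step 0: x=[2.0000 8.0000] v=[0.0000 0.0000]
Step 1: x=[2.3200 7.7600] v=[1.6000 -1.2000]
Step 2: x=[2.8896 7.3248] v=[2.8480 -2.1760]
Step 3: x=[3.5828 6.7748] v=[3.4662 -2.7501]
Step 4: x=[4.2448 6.2094] v=[3.3099 -2.8269]
Step 5: x=[4.7244 5.7269] v=[2.3978 -2.4127]

Answer: 4.7244 5.7269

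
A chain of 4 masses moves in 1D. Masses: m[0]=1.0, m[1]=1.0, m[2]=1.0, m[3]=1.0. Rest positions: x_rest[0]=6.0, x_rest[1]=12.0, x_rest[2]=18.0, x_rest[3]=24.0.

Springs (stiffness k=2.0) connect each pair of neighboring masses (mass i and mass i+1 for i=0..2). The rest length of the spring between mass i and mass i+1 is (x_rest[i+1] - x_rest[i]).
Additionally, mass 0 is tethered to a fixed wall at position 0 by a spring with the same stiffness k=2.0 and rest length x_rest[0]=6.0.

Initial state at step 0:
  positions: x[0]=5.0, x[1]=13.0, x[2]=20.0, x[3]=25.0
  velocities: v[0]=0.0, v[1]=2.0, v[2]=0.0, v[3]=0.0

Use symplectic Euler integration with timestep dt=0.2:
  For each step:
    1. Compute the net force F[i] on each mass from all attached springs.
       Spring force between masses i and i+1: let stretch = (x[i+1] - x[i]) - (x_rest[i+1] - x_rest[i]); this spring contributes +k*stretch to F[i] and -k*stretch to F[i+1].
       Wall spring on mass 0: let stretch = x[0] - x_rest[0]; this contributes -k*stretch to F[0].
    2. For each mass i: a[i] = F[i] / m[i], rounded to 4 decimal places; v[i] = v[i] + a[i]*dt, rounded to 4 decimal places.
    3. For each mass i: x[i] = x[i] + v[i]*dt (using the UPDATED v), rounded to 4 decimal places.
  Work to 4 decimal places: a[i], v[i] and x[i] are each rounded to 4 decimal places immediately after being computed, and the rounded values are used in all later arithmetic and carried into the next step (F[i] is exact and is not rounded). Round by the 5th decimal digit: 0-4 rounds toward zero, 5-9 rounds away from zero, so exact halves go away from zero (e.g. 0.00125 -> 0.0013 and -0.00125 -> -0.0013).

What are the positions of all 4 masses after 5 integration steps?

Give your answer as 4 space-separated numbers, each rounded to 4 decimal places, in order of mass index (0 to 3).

Answer: 7.7073 13.3637 18.8351 25.6688

Derivation:
Step 0: x=[5.0000 13.0000 20.0000 25.0000] v=[0.0000 2.0000 0.0000 0.0000]
Step 1: x=[5.2400 13.3200 19.8400 25.0800] v=[1.2000 1.6000 -0.8000 0.4000]
Step 2: x=[5.7072 13.5152 19.5776 25.2208] v=[2.3360 0.9760 -1.3120 0.7040]
Step 3: x=[6.3425 13.5708 19.2817 25.3901] v=[3.1763 0.2778 -1.4797 0.8467]
Step 4: x=[7.0486 13.5050 19.0176 25.5508] v=[3.5306 -0.3292 -1.3207 0.8033]
Step 5: x=[7.7073 13.3637 18.8351 25.6688] v=[3.2937 -0.7067 -0.9125 0.5900]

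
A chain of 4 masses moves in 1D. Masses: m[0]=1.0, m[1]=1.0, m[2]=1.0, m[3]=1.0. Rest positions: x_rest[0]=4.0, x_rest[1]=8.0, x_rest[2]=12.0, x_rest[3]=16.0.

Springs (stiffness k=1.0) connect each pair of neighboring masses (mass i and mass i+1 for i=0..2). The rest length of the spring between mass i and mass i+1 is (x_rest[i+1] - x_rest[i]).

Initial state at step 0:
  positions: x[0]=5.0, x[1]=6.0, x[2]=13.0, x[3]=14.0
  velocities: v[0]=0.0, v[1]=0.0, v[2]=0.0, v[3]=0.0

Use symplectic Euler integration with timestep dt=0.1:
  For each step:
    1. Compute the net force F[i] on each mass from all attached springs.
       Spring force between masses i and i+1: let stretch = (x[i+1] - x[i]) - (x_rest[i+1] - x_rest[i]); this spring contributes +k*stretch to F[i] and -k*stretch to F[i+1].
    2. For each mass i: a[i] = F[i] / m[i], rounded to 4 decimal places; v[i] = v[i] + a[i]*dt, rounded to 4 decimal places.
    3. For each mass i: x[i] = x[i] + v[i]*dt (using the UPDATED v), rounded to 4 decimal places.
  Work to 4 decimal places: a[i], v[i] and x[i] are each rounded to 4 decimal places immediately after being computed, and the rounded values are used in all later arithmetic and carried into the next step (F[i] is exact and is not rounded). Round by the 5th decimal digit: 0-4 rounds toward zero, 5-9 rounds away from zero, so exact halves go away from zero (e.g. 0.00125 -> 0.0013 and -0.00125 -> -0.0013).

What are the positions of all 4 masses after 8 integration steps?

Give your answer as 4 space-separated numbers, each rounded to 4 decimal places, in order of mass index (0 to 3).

Step 0: x=[5.0000 6.0000 13.0000 14.0000] v=[0.0000 0.0000 0.0000 0.0000]
Step 1: x=[4.9700 6.0600 12.9400 14.0300] v=[-0.3000 0.6000 -0.6000 0.3000]
Step 2: x=[4.9109 6.1779 12.8221 14.0891] v=[-0.5910 1.1790 -1.1790 0.5910]
Step 3: x=[4.8245 6.3496 12.6504 14.1755] v=[-0.8643 1.7167 -1.7167 0.8643]
Step 4: x=[4.7133 6.5690 12.4310 14.2867] v=[-1.1118 2.1943 -2.1943 1.1118]
Step 5: x=[4.5807 6.8285 12.1715 14.4193] v=[-1.3262 2.5949 -2.5949 1.3262]
Step 6: x=[4.4306 7.1189 11.8811 14.5694] v=[-1.5014 2.9044 -2.9044 1.5014]
Step 7: x=[4.2673 7.4301 11.5699 14.7327] v=[-1.6326 3.1118 -3.1118 1.6326]
Step 8: x=[4.0957 7.7511 11.2490 14.9043] v=[-1.7163 3.2095 -3.2095 1.7163]

Answer: 4.0957 7.7511 11.2490 14.9043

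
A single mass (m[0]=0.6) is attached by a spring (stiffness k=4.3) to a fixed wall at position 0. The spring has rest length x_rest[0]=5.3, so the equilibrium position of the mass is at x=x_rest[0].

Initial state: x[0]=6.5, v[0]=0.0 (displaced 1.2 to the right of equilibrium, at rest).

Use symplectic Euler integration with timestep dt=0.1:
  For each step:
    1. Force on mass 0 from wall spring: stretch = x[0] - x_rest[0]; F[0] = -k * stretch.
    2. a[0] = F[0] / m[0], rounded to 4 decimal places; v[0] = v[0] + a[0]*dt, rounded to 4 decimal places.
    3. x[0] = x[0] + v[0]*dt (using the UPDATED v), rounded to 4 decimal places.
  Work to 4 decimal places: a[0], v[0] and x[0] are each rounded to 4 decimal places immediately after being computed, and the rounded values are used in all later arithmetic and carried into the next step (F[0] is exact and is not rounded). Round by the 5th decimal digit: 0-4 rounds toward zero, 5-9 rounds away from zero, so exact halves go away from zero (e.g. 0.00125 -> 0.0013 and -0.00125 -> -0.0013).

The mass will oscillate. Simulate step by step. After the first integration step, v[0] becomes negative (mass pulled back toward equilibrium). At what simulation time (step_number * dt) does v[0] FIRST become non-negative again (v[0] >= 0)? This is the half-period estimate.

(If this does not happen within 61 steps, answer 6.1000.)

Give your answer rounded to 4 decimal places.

Answer: 1.2000

Derivation:
Step 0: x=[6.5000] v=[0.0000]
Step 1: x=[6.4140] v=[-0.8600]
Step 2: x=[6.2482] v=[-1.6584]
Step 3: x=[6.0144] v=[-2.3379]
Step 4: x=[5.7294] v=[-2.8499]
Step 5: x=[5.4136] v=[-3.1576]
Step 6: x=[5.0897] v=[-3.2390]
Step 7: x=[4.7809] v=[-3.0883]
Step 8: x=[4.5093] v=[-2.7163]
Step 9: x=[4.2943] v=[-2.1496]
Step 10: x=[4.1514] v=[-1.4289]
Step 11: x=[4.0908] v=[-0.6057]
Step 12: x=[4.1169] v=[0.2609]
First v>=0 after going negative at step 12, time=1.2000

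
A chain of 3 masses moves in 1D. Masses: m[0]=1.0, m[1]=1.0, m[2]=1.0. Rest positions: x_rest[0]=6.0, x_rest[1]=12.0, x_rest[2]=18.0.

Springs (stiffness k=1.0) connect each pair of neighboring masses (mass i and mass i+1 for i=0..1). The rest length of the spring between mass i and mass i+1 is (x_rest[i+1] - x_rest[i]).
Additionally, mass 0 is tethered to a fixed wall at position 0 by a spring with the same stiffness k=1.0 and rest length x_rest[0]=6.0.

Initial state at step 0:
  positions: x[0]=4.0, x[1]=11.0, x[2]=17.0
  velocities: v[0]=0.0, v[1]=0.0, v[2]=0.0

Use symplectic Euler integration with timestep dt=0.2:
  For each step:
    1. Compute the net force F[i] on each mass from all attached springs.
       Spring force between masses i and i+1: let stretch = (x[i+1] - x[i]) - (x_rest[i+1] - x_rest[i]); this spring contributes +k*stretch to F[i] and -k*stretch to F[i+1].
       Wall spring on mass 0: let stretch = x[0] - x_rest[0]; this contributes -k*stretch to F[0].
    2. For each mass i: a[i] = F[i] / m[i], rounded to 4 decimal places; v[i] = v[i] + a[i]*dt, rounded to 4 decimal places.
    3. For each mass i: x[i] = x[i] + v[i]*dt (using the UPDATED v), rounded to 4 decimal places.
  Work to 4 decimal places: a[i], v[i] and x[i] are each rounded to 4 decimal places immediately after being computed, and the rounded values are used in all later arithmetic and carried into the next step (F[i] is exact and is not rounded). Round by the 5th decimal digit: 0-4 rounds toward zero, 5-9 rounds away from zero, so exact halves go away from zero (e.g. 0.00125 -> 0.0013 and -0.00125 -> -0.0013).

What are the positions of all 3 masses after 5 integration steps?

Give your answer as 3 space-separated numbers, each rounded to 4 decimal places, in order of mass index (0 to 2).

Step 0: x=[4.0000 11.0000 17.0000] v=[0.0000 0.0000 0.0000]
Step 1: x=[4.1200 10.9600 17.0000] v=[0.6000 -0.2000 0.0000]
Step 2: x=[4.3488 10.8880 16.9984] v=[1.1440 -0.3600 -0.0080]
Step 3: x=[4.6652 10.7988 16.9924] v=[1.5821 -0.4458 -0.0301]
Step 4: x=[5.0404 10.7120 16.9786] v=[1.8758 -0.4338 -0.0688]
Step 5: x=[5.4408 10.6490 16.9542] v=[2.0020 -0.3148 -0.1221]

Answer: 5.4408 10.6490 16.9542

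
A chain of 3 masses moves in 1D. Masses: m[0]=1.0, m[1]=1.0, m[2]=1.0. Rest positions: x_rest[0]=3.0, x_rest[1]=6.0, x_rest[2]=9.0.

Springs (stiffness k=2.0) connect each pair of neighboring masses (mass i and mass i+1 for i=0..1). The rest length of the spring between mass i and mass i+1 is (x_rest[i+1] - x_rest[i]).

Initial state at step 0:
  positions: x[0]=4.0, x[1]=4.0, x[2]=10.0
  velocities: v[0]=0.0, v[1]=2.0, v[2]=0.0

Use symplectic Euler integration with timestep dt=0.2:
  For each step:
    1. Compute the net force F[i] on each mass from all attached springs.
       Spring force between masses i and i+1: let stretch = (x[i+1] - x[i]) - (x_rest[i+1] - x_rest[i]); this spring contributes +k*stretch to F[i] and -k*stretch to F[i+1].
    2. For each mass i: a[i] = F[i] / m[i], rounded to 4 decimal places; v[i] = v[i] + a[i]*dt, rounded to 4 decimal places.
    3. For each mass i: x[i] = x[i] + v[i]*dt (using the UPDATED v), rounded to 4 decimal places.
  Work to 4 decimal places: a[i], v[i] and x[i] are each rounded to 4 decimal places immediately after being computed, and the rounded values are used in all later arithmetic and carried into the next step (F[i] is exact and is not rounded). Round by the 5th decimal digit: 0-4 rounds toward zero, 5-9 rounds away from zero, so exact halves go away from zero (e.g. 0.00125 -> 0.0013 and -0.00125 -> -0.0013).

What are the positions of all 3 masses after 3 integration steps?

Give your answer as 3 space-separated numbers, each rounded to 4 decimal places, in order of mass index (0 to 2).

Answer: 2.9545 7.2910 8.9545

Derivation:
Step 0: x=[4.0000 4.0000 10.0000] v=[0.0000 2.0000 0.0000]
Step 1: x=[3.7600 4.8800 9.7600] v=[-1.2000 4.4000 -1.2000]
Step 2: x=[3.3696 6.0608 9.3696] v=[-1.9520 5.9040 -1.9520]
Step 3: x=[2.9545 7.2910 8.9545] v=[-2.0755 6.1510 -2.0755]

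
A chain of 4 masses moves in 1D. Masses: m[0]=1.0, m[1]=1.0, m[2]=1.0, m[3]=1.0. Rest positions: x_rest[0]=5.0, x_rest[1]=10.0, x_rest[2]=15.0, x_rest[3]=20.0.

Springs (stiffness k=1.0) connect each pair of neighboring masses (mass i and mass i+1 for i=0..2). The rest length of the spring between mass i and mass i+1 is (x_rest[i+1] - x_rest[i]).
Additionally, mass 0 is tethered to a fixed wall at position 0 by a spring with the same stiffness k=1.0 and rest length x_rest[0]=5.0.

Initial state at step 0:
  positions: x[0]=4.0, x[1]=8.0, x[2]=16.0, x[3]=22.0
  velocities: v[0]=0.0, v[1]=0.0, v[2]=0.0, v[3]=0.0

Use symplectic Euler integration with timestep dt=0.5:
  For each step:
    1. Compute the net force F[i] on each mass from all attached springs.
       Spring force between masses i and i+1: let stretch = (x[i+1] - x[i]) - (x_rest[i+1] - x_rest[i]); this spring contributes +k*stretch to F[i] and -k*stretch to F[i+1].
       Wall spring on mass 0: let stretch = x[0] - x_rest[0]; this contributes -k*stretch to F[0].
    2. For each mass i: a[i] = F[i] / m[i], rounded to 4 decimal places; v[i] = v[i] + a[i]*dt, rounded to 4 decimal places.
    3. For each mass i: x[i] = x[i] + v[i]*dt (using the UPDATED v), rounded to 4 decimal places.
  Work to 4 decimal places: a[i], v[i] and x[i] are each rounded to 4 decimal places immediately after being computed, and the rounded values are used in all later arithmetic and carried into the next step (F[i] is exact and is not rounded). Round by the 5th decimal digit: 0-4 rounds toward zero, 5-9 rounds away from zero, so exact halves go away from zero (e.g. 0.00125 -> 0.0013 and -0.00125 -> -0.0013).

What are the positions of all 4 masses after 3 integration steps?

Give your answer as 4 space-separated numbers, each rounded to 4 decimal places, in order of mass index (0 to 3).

Answer: 4.9688 11.3594 14.7969 20.3125

Derivation:
Step 0: x=[4.0000 8.0000 16.0000 22.0000] v=[0.0000 0.0000 0.0000 0.0000]
Step 1: x=[4.0000 9.0000 15.5000 21.7500] v=[0.0000 2.0000 -1.0000 -0.5000]
Step 2: x=[4.2500 10.3750 14.9375 21.1875] v=[0.5000 2.7500 -1.1250 -1.1250]
Step 3: x=[4.9688 11.3594 14.7969 20.3125] v=[1.4375 1.9688 -0.2813 -1.7500]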